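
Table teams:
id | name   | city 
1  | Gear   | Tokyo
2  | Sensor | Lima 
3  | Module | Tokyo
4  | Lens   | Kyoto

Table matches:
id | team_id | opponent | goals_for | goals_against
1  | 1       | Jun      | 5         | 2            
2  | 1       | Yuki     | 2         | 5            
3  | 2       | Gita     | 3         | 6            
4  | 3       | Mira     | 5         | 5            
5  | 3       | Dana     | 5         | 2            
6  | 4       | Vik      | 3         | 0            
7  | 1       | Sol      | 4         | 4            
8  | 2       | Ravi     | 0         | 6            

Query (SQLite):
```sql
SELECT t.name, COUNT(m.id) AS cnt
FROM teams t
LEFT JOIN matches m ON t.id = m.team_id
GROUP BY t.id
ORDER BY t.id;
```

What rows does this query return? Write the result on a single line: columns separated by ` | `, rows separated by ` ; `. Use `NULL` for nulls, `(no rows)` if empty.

Gear | 3 ; Sensor | 2 ; Module | 2 ; Lens | 1

LEFT JOIN keeps every teams row; unmatched ones get NULL for matches columns.
Group by teams.id and compute COUNT(m.id). COUNT(col) of an all-NULL group is 0.
  1: ids {1, 2, 7} → COUNT(m.id)=3
  2: ids {3, 8} → COUNT(m.id)=2
  3: ids {4, 5} → COUNT(m.id)=2
  4: ids {6} → COUNT(m.id)=1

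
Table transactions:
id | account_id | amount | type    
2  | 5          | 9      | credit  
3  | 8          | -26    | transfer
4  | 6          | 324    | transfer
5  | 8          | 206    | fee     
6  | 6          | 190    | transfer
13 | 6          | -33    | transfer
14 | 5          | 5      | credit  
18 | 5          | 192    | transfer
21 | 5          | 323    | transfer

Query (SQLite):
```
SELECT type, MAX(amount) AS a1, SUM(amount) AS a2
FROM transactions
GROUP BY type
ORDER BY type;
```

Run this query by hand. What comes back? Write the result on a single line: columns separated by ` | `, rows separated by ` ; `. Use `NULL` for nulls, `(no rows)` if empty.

Group transactions by type.
Per group compute: MAX(amount), SUM(amount).
  credit: ids {2, 14} → MAX(amount)=9, SUM(amount)=14
  fee: ids {5} → MAX(amount)=206, SUM(amount)=206
  transfer: ids {3, 4, 6, 13, 18, 21} → MAX(amount)=324, SUM(amount)=970

credit | 9 | 14 ; fee | 206 | 206 ; transfer | 324 | 970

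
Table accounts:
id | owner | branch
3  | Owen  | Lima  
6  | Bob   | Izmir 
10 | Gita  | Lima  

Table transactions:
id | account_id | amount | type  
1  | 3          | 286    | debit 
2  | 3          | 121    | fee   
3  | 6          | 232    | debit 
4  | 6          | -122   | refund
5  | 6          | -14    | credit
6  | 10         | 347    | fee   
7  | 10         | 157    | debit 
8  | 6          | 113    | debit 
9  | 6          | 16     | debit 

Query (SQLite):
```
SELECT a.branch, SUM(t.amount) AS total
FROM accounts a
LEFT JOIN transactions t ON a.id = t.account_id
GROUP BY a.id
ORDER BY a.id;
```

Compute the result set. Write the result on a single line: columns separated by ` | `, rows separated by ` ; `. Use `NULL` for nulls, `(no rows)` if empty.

Lima | 407 ; Izmir | 225 ; Lima | 504

LEFT JOIN keeps every accounts row; unmatched ones get NULL for transactions columns.
Group by accounts.id and compute SUM(t.amount). SUM over an all-NULL group is NULL.
  3: ids {1, 2} → SUM(t.amount)=407
  6: ids {3, 4, 5, 8, 9} → SUM(t.amount)=225
  10: ids {6, 7} → SUM(t.amount)=504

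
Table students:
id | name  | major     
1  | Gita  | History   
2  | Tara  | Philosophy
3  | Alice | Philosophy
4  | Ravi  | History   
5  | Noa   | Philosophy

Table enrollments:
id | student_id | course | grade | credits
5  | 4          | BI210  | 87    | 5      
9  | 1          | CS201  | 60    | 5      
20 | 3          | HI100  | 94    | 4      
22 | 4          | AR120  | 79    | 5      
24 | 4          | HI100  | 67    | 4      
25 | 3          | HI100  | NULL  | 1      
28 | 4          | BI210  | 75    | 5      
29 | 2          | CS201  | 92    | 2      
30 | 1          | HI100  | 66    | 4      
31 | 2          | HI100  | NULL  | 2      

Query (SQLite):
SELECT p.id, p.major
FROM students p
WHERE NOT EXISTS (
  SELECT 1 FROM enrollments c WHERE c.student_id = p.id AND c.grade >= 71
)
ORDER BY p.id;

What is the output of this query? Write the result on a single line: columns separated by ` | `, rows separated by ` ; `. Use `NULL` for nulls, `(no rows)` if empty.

For each students row, check whether any enrollments with matching student_id has grade >= 71.
Keep rows where that is false.

1 | History ; 5 | Philosophy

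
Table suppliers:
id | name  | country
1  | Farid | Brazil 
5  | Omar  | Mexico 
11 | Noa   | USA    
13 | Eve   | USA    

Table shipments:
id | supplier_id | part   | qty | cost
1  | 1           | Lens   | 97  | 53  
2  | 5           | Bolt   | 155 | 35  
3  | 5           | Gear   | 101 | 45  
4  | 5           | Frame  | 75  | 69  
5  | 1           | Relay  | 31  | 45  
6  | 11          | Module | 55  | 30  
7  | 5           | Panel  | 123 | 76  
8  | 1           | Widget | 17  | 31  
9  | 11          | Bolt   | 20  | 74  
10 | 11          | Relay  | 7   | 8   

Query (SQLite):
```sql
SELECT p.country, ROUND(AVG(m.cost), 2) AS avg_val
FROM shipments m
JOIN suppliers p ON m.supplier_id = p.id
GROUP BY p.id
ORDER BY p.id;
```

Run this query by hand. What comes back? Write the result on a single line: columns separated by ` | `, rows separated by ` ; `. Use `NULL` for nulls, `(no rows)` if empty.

Brazil | 43 ; Mexico | 56.25 ; USA | 37.33

Join each shipments row to its suppliers via supplier_id.
Group joined rows by suppliers.id; compute ROUND(AVG(m.cost), 2) per group.
  1: ids {1, 5, 8} → ROUND(AVG(m.cost), 2)=43
  5: ids {2, 3, 4, 7} → ROUND(AVG(m.cost), 2)=56.25
  11: ids {6, 9, 10} → ROUND(AVG(m.cost), 2)=37.33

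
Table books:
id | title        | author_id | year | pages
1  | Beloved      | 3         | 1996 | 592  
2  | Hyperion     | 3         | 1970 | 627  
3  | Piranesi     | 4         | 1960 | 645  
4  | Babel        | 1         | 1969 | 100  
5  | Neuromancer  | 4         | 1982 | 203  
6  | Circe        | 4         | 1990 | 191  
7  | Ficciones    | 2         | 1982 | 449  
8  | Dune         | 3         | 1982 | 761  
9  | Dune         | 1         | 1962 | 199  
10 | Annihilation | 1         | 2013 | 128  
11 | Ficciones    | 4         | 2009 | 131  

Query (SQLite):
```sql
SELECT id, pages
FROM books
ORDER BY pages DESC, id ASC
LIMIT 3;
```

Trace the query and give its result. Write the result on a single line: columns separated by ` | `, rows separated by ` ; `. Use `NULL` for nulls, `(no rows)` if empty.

8 | 761 ; 3 | 645 ; 2 | 627

Sort by pages desc, tiebreak id asc: (761, id=8), (645, id=3), (627, id=2), (592, id=1), (449, id=7), (203, id=5) …. Take first 3.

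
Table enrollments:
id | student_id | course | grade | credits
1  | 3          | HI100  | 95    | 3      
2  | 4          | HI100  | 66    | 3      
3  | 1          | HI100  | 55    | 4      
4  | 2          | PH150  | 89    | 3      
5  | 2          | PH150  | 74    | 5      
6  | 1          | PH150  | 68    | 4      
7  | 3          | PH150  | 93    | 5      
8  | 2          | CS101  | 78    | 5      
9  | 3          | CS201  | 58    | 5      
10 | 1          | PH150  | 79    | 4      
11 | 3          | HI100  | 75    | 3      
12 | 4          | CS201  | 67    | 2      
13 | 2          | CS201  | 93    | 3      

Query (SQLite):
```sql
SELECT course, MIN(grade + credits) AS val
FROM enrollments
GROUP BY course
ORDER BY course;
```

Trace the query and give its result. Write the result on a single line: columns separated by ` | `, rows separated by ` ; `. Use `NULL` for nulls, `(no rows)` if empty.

For each row compute grade + credits.
Group by course; take MIN of the expression per group.
  CS101: ids {8} → MIN(grade + credits)=83
  CS201: ids {9, 12, 13} → MIN(grade + credits)=63
  HI100: ids {1, 2, 3, 11} → MIN(grade + credits)=59
  PH150: ids {4, 5, 6, 7, 10} → MIN(grade + credits)=72

CS101 | 83 ; CS201 | 63 ; HI100 | 59 ; PH150 | 72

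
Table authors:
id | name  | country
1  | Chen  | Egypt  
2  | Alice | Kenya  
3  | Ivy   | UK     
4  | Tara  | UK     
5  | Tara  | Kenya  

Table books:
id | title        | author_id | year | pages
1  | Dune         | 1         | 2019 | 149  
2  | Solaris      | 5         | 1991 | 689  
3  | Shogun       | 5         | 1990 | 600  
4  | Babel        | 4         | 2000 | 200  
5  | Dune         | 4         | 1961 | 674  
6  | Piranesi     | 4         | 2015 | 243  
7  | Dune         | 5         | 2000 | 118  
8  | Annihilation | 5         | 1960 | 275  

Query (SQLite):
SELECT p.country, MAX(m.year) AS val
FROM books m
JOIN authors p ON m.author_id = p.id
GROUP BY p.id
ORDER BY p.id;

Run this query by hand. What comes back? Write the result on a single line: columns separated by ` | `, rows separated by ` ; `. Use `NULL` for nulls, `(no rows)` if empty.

Egypt | 2019 ; UK | 2015 ; Kenya | 2000

Join each books row to its authors via author_id.
Group joined rows by authors.id; compute MAX(m.year) per group.
  1: ids {1} → MAX(m.year)=2019
  4: ids {4, 5, 6} → MAX(m.year)=2015
  5: ids {2, 3, 7, 8} → MAX(m.year)=2000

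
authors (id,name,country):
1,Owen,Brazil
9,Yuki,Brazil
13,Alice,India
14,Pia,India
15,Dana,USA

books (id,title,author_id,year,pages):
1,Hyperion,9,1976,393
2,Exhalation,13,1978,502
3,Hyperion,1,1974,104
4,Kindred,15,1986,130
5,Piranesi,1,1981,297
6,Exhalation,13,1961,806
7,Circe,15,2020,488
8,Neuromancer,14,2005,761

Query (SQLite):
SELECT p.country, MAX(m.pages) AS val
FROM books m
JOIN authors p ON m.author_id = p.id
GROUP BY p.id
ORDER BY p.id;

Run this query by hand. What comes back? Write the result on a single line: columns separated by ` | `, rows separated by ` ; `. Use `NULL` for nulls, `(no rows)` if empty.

Join each books row to its authors via author_id.
Group joined rows by authors.id; compute MAX(m.pages) per group.
  1: ids {3, 5} → MAX(m.pages)=297
  9: ids {1} → MAX(m.pages)=393
  13: ids {2, 6} → MAX(m.pages)=806
  14: ids {8} → MAX(m.pages)=761
  15: ids {4, 7} → MAX(m.pages)=488

Brazil | 297 ; Brazil | 393 ; India | 806 ; India | 761 ; USA | 488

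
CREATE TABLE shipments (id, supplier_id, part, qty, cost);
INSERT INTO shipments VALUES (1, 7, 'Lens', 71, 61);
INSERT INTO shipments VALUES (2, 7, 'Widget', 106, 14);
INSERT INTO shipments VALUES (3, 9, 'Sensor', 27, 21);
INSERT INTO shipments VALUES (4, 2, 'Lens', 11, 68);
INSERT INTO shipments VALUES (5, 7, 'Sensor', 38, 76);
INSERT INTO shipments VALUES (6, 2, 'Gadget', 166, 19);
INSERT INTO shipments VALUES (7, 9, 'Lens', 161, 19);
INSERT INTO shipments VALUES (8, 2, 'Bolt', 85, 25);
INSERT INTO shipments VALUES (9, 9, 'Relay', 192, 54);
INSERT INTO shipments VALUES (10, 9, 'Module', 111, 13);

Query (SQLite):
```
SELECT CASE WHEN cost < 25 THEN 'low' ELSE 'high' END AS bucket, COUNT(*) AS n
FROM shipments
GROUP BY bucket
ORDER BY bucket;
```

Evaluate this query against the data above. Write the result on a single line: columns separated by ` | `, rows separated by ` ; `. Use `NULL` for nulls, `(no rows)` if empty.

high | 5 ; low | 5

Bucket rows by cost < 25 → 'low' else 'high'; count each bucket.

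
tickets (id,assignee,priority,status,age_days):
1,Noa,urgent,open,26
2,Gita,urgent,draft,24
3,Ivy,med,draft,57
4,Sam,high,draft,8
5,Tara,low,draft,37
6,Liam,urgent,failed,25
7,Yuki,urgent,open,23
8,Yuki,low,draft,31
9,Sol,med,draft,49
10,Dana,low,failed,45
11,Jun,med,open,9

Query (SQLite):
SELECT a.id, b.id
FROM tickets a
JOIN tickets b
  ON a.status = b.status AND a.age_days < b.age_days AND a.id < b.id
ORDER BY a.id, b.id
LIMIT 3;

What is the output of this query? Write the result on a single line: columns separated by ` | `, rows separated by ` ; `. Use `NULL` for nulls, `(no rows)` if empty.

2 | 3 ; 2 | 5 ; 2 | 8

Pairs (a,b) with same status, a.age_days < b.age_days, a.id < b.id.
status groups: draft:{2,3,4,5,8,9} failed:{6,10} open:{1,7,11}
Ordered by (a.id, b.id); first 3.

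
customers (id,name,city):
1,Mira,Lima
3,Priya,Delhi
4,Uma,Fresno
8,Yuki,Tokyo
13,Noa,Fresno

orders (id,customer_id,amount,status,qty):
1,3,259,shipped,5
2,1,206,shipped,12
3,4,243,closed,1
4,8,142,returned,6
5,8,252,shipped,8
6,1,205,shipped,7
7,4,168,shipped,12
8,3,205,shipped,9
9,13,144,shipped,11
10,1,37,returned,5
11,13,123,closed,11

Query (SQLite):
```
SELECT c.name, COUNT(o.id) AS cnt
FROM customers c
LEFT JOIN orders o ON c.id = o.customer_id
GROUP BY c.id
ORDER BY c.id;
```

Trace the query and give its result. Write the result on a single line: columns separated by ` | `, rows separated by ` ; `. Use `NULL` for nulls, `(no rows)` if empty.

Mira | 3 ; Priya | 2 ; Uma | 2 ; Yuki | 2 ; Noa | 2

LEFT JOIN keeps every customers row; unmatched ones get NULL for orders columns.
Group by customers.id and compute COUNT(o.id). COUNT(col) of an all-NULL group is 0.
  1: ids {2, 6, 10} → COUNT(o.id)=3
  3: ids {1, 8} → COUNT(o.id)=2
  4: ids {3, 7} → COUNT(o.id)=2
  8: ids {4, 5} → COUNT(o.id)=2
  13: ids {9, 11} → COUNT(o.id)=2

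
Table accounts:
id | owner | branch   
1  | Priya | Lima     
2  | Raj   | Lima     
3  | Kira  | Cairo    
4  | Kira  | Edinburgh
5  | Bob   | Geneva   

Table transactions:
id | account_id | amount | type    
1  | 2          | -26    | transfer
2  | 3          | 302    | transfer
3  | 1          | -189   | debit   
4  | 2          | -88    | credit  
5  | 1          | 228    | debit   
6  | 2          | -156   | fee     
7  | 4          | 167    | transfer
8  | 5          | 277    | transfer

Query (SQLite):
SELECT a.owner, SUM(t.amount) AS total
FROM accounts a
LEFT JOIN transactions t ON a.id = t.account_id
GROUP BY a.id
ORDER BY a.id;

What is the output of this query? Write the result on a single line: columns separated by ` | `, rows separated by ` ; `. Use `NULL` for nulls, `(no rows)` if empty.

Priya | 39 ; Raj | -270 ; Kira | 302 ; Kira | 167 ; Bob | 277

LEFT JOIN keeps every accounts row; unmatched ones get NULL for transactions columns.
Group by accounts.id and compute SUM(t.amount). SUM over an all-NULL group is NULL.
  1: ids {3, 5} → SUM(t.amount)=39
  2: ids {1, 4, 6} → SUM(t.amount)=-270
  3: ids {2} → SUM(t.amount)=302
  4: ids {7} → SUM(t.amount)=167
  5: ids {8} → SUM(t.amount)=277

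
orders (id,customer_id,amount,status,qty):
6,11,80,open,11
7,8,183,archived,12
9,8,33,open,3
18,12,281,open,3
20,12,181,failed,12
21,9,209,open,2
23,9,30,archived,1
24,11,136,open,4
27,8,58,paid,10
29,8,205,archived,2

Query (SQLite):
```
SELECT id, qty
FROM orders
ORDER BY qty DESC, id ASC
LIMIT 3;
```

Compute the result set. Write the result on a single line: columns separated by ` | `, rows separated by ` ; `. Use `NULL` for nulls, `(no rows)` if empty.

Sort by qty desc, tiebreak id asc: (12, id=7), (12, id=20), (11, id=6), (10, id=27), (4, id=24), (3, id=9) …. Take first 3.

7 | 12 ; 20 | 12 ; 6 | 11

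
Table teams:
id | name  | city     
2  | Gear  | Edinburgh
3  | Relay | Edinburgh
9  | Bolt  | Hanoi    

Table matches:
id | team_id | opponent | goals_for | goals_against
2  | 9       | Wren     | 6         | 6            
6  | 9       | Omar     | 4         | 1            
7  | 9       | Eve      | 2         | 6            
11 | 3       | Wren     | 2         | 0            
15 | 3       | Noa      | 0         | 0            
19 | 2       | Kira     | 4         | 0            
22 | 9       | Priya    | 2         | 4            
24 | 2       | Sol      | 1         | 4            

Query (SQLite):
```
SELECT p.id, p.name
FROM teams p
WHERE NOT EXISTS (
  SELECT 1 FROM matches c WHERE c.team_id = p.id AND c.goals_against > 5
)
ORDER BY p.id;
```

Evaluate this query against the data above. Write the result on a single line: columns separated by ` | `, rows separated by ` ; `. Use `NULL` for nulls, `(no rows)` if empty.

2 | Gear ; 3 | Relay

For each teams row, check whether any matches with matching team_id has goals_against > 5.
Keep rows where that is false.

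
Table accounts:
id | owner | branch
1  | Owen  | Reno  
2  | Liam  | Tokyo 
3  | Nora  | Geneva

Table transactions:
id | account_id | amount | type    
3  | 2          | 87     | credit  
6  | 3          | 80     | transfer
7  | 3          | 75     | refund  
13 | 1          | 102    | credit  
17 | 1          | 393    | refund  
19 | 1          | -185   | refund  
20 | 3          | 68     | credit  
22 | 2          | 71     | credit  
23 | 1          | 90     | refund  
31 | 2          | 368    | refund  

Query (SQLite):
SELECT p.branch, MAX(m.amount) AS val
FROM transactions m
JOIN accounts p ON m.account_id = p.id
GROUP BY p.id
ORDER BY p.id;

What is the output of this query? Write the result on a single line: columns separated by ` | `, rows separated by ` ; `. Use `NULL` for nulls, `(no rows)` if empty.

Join each transactions row to its accounts via account_id.
Group joined rows by accounts.id; compute MAX(m.amount) per group.
  1: ids {13, 17, 19, 23} → MAX(m.amount)=393
  2: ids {3, 22, 31} → MAX(m.amount)=368
  3: ids {6, 7, 20} → MAX(m.amount)=80

Reno | 393 ; Tokyo | 368 ; Geneva | 80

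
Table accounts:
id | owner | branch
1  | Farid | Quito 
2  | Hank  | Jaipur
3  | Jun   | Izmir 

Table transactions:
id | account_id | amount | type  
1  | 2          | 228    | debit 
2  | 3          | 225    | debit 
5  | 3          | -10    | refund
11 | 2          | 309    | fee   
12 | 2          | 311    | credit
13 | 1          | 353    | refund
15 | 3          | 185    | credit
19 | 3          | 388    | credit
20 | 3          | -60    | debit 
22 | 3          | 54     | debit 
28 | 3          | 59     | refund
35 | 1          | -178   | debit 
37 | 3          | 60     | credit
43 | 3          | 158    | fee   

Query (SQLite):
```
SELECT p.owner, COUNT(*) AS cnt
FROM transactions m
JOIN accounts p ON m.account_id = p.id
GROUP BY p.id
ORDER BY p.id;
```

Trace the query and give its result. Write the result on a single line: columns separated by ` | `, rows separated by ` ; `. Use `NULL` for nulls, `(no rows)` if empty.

Farid | 2 ; Hank | 3 ; Jun | 9

Join each transactions row to its accounts via account_id.
Group joined rows by accounts.id; compute COUNT(*) per group.
  1: ids {13, 35} → COUNT(*)=2
  2: ids {1, 11, 12} → COUNT(*)=3
  3: ids {2, 5, 15, 19, 20, 22, 28, 37, 43} → COUNT(*)=9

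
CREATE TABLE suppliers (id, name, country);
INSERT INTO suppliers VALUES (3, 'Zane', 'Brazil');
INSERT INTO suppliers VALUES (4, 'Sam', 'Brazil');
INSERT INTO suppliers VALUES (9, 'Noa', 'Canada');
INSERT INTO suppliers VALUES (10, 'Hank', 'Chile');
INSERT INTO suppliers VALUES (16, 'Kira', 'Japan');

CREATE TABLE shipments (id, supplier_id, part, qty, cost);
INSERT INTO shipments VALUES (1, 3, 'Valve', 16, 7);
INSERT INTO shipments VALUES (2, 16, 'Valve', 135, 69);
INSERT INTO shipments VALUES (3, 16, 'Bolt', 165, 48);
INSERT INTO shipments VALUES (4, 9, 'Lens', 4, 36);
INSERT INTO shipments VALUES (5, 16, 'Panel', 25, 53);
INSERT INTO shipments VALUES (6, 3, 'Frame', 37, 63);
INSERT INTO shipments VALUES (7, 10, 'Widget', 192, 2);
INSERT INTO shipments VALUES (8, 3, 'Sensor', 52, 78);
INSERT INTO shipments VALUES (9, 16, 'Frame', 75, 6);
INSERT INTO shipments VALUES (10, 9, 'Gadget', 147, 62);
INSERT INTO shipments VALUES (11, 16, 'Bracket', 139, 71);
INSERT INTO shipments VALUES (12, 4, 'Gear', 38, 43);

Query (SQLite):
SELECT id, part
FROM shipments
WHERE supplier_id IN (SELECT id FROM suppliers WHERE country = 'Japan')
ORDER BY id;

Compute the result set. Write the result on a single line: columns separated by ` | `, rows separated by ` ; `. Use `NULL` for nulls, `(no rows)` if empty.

Inner query: suppliers.id where country = 'Japan'.
Outer: keep shipments rows whose supplier_id is in that set.
Inner query → {16}

2 | Valve ; 3 | Bolt ; 5 | Panel ; 9 | Frame ; 11 | Bracket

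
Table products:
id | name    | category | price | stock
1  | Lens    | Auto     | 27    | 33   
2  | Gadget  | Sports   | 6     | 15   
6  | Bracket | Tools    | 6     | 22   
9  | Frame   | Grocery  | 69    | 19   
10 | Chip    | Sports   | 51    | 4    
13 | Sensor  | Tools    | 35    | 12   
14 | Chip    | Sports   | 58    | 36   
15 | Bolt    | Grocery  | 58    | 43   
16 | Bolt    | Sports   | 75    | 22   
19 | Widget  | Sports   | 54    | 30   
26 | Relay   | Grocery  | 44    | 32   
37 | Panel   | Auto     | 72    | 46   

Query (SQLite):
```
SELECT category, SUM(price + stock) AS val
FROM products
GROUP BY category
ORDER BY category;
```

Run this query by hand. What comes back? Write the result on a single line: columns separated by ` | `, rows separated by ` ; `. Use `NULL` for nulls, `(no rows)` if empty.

Auto | 178 ; Grocery | 265 ; Sports | 351 ; Tools | 75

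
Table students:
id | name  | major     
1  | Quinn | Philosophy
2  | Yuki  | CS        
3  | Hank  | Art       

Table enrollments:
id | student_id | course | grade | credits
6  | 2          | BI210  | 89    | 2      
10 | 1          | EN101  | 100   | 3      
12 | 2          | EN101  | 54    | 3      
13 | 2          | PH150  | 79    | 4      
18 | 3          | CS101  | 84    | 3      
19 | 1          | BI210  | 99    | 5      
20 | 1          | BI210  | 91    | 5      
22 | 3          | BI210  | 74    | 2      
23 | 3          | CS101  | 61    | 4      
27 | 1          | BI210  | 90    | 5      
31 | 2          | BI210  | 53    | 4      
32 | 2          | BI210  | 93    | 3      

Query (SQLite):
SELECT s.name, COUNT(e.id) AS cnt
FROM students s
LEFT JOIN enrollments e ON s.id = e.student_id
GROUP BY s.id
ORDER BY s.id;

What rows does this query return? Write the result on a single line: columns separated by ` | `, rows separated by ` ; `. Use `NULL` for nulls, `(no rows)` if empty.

Quinn | 4 ; Yuki | 5 ; Hank | 3

LEFT JOIN keeps every students row; unmatched ones get NULL for enrollments columns.
Group by students.id and compute COUNT(e.id). COUNT(col) of an all-NULL group is 0.
  1: ids {10, 19, 20, 27} → COUNT(e.id)=4
  2: ids {6, 12, 13, 31, 32} → COUNT(e.id)=5
  3: ids {18, 22, 23} → COUNT(e.id)=3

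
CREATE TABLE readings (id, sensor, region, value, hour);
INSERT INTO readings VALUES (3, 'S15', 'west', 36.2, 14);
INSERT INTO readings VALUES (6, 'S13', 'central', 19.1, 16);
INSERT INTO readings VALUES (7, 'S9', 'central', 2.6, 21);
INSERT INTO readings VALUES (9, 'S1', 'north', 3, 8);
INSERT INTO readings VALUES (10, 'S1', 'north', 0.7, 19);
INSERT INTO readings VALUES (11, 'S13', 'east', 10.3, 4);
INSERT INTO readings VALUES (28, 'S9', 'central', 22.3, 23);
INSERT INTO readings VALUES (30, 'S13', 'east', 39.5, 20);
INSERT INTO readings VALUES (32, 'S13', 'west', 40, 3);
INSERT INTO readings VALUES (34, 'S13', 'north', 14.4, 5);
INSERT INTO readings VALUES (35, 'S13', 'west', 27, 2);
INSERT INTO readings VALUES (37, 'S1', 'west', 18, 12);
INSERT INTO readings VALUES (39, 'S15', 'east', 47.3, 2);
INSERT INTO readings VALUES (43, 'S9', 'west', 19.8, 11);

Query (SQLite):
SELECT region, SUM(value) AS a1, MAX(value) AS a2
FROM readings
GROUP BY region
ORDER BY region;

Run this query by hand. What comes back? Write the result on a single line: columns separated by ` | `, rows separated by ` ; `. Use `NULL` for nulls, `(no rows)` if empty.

Group readings by region.
Per group compute: SUM(value), MAX(value).
  central: ids {6, 7, 28} → SUM(value)=44, MAX(value)=22.3
  east: ids {11, 30, 39} → SUM(value)=97.1, MAX(value)=47.3
  north: ids {9, 10, 34} → SUM(value)=18.1, MAX(value)=14.4
  west: ids {3, 32, 35, 37, 43} → SUM(value)=141, MAX(value)=40

central | 44 | 22.3 ; east | 97.1 | 47.3 ; north | 18.1 | 14.4 ; west | 141 | 40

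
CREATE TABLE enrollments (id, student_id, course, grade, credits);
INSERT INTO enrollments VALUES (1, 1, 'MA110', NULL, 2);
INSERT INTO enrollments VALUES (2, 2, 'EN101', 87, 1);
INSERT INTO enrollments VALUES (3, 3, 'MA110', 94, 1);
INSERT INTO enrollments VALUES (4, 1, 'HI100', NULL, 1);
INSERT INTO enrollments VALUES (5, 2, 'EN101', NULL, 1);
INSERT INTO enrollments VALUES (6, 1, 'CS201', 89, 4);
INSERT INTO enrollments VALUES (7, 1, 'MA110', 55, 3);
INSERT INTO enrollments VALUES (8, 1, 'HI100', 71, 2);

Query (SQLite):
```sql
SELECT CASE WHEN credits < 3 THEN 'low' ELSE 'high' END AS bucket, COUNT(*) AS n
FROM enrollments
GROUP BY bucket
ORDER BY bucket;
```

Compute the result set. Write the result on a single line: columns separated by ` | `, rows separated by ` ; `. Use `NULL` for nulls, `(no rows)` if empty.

high | 2 ; low | 6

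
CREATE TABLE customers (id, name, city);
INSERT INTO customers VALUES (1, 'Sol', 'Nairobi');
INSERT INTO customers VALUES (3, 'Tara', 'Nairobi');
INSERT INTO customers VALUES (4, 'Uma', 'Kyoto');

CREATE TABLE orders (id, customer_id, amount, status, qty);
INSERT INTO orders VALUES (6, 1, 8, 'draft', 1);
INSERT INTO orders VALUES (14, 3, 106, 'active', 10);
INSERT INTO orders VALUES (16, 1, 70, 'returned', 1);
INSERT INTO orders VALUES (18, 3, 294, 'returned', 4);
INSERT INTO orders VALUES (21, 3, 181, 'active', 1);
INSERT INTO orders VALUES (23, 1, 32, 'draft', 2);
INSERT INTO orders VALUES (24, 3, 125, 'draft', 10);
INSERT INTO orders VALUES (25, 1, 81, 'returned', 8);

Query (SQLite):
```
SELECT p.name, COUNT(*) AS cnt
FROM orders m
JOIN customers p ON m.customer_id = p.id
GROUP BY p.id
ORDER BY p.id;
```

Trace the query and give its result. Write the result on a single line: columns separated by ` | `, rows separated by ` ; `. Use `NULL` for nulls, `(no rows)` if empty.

Sol | 4 ; Tara | 4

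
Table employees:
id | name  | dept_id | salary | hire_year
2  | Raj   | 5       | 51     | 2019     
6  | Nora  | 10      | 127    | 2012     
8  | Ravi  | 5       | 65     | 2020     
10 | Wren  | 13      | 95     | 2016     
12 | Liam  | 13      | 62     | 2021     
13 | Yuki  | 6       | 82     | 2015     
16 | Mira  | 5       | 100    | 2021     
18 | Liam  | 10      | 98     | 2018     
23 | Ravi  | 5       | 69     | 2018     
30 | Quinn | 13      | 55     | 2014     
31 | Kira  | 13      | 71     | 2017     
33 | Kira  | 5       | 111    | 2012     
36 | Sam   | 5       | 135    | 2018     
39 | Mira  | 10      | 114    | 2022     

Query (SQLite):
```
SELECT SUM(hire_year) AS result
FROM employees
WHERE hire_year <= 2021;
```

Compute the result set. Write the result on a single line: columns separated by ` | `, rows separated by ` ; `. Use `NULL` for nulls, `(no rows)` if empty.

26221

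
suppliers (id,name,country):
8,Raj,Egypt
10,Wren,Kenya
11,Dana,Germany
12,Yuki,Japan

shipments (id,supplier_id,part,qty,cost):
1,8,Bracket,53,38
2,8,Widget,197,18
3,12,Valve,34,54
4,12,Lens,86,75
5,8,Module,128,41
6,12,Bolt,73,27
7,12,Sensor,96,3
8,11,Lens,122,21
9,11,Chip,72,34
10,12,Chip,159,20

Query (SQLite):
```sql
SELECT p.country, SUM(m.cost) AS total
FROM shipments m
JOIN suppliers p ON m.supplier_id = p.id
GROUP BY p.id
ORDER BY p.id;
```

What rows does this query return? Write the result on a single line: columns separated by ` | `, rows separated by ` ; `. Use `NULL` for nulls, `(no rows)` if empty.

Egypt | 97 ; Germany | 55 ; Japan | 179

Join each shipments row to its suppliers via supplier_id.
Group joined rows by suppliers.id; compute SUM(m.cost) per group.
  8: ids {1, 2, 5} → SUM(m.cost)=97
  11: ids {8, 9} → SUM(m.cost)=55
  12: ids {3, 4, 6, 7, 10} → SUM(m.cost)=179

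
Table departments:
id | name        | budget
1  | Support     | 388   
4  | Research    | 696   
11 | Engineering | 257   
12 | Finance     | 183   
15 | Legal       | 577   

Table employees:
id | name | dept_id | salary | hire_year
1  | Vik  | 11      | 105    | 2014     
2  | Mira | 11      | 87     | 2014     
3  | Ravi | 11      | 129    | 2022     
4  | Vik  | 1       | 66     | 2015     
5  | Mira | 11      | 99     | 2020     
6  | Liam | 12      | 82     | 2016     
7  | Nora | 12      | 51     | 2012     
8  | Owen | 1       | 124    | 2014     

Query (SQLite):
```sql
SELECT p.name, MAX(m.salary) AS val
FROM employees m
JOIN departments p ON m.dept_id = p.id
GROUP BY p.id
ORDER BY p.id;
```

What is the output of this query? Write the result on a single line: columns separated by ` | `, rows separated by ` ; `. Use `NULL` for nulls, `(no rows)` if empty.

Support | 124 ; Engineering | 129 ; Finance | 82

Join each employees row to its departments via dept_id.
Group joined rows by departments.id; compute MAX(m.salary) per group.
  1: ids {4, 8} → MAX(m.salary)=124
  11: ids {1, 2, 3, 5} → MAX(m.salary)=129
  12: ids {6, 7} → MAX(m.salary)=82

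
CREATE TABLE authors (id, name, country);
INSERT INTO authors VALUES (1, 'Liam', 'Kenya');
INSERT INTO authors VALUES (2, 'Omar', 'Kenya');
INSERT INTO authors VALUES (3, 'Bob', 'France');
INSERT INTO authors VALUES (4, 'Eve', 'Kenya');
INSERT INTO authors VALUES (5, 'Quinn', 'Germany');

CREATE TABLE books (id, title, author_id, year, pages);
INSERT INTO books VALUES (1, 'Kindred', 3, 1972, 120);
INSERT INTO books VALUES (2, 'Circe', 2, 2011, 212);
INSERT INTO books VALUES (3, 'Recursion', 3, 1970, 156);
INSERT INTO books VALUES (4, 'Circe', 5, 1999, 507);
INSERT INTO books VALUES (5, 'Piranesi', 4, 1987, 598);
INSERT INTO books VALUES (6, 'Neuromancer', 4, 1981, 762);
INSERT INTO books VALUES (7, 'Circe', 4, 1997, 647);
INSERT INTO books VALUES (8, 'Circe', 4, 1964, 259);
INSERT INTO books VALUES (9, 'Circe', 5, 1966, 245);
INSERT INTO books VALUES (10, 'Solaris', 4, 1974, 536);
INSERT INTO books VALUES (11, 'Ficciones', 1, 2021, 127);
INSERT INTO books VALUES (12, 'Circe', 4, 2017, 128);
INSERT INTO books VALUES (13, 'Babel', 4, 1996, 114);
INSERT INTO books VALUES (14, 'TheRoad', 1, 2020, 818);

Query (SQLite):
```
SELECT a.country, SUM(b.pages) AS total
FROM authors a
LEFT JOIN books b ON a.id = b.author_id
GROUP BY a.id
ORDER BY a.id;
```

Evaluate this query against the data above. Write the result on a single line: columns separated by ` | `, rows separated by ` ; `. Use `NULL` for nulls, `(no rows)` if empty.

Kenya | 945 ; Kenya | 212 ; France | 276 ; Kenya | 3044 ; Germany | 752

LEFT JOIN keeps every authors row; unmatched ones get NULL for books columns.
Group by authors.id and compute SUM(b.pages). SUM over an all-NULL group is NULL.
  1: ids {11, 14} → SUM(b.pages)=945
  2: ids {2} → SUM(b.pages)=212
  3: ids {1, 3} → SUM(b.pages)=276
  4: ids {5, 6, 7, 8, 10, 12, 13} → SUM(b.pages)=3044
  5: ids {4, 9} → SUM(b.pages)=752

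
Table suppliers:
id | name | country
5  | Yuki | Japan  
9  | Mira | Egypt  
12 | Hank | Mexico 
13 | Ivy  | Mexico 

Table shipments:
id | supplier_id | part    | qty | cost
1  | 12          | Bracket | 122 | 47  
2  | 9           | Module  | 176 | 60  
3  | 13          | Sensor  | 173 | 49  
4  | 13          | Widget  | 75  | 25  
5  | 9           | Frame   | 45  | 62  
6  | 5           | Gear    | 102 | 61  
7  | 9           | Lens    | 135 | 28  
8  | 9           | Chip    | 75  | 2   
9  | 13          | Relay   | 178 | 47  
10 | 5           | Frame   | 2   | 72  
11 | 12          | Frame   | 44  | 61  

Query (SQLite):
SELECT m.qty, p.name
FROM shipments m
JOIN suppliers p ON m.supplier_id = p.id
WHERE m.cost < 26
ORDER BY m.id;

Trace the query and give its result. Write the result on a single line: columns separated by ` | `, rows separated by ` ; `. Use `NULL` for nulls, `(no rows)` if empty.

75 | Ivy ; 75 | Mira

Each shipments row matches the suppliers row where supplier_id = suppliers.id.
Then keep rows with m.cost < 26.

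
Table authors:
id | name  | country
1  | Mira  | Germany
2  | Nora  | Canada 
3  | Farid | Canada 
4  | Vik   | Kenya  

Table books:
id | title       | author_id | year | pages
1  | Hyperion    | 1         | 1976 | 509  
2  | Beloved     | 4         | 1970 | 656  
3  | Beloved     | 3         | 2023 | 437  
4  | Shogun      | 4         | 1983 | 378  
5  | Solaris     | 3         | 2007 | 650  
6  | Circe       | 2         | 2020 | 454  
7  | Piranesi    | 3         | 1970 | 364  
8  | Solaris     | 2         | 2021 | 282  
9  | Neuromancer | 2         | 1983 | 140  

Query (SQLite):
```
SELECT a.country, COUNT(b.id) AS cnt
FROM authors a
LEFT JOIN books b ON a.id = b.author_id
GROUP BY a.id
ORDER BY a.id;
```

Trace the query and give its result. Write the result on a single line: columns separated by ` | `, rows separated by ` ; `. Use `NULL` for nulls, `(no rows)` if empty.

Germany | 1 ; Canada | 3 ; Canada | 3 ; Kenya | 2

LEFT JOIN keeps every authors row; unmatched ones get NULL for books columns.
Group by authors.id and compute COUNT(b.id). COUNT(col) of an all-NULL group is 0.
  1: ids {1} → COUNT(b.id)=1
  2: ids {6, 8, 9} → COUNT(b.id)=3
  3: ids {3, 5, 7} → COUNT(b.id)=3
  4: ids {2, 4} → COUNT(b.id)=2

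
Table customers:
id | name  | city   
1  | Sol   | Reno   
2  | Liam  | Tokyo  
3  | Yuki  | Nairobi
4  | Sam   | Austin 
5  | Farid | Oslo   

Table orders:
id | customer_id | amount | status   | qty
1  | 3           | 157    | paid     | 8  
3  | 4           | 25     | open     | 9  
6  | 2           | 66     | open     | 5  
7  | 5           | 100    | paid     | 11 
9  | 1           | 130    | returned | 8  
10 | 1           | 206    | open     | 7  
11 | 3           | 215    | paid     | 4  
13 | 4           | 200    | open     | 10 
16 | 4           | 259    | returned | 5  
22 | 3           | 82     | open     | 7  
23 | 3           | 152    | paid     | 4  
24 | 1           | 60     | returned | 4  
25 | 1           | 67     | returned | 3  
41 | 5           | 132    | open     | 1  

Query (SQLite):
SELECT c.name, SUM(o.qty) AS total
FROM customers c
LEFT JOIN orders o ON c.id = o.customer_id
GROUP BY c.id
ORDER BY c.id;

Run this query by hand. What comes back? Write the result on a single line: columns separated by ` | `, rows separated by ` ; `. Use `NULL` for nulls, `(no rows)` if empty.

LEFT JOIN keeps every customers row; unmatched ones get NULL for orders columns.
Group by customers.id and compute SUM(o.qty). SUM over an all-NULL group is NULL.
  1: ids {9, 10, 24, 25} → SUM(o.qty)=22
  2: ids {6} → SUM(o.qty)=5
  3: ids {1, 11, 22, 23} → SUM(o.qty)=23
  4: ids {3, 13, 16} → SUM(o.qty)=24
  5: ids {7, 41} → SUM(o.qty)=12

Sol | 22 ; Liam | 5 ; Yuki | 23 ; Sam | 24 ; Farid | 12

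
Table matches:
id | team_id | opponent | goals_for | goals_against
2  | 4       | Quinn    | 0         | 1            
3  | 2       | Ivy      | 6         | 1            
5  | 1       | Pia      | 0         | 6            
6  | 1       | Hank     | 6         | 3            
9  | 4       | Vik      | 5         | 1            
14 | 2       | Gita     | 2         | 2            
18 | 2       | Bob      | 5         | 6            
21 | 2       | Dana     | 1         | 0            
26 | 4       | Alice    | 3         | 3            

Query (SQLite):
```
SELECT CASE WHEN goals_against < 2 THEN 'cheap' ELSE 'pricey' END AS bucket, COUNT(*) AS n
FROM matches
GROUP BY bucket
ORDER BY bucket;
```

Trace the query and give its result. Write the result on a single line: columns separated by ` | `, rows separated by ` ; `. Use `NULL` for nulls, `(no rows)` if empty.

Bucket rows by goals_against < 2 → 'cheap' else 'pricey'; count each bucket.

cheap | 4 ; pricey | 5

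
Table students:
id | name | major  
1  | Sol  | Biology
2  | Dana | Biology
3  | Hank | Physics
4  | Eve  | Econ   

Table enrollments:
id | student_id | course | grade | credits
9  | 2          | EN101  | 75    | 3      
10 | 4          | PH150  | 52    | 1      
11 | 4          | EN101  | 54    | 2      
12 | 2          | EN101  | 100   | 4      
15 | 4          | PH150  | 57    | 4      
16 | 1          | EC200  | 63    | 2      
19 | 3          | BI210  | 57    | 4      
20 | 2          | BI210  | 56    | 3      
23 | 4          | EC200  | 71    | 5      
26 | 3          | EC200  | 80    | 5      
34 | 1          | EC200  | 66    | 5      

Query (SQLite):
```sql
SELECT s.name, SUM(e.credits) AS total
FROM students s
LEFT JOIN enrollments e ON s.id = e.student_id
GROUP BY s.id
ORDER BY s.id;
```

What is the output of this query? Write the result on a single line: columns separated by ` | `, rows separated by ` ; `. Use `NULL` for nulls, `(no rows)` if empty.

Sol | 7 ; Dana | 10 ; Hank | 9 ; Eve | 12

LEFT JOIN keeps every students row; unmatched ones get NULL for enrollments columns.
Group by students.id and compute SUM(e.credits). SUM over an all-NULL group is NULL.
  1: ids {16, 34} → SUM(e.credits)=7
  2: ids {9, 12, 20} → SUM(e.credits)=10
  3: ids {19, 26} → SUM(e.credits)=9
  4: ids {10, 11, 15, 23} → SUM(e.credits)=12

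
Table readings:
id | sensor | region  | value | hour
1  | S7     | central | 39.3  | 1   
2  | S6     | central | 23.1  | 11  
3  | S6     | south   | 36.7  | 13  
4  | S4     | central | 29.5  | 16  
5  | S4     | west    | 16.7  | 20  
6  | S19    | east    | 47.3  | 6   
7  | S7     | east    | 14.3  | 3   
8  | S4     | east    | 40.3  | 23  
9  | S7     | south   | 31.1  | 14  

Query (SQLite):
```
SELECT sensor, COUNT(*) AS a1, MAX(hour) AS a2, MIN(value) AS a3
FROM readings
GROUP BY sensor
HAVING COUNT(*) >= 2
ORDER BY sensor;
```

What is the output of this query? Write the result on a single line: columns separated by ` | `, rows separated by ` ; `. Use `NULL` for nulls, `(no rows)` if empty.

Group readings by sensor.
Per group compute: COUNT(*), MAX(hour), MIN(value).
HAVING: drop groups with fewer than 2 rows.
  S19: ids {6} → COUNT(*)=1, MAX(hour)=6, MIN(value)=47.3
  S4: ids {4, 5, 8} → COUNT(*)=3, MAX(hour)=23, MIN(value)=16.7
  S6: ids {2, 3} → COUNT(*)=2, MAX(hour)=13, MIN(value)=23.1
  S7: ids {1, 7, 9} → COUNT(*)=3, MAX(hour)=14, MIN(value)=14.3

S4 | 3 | 23 | 16.7 ; S6 | 2 | 13 | 23.1 ; S7 | 3 | 14 | 14.3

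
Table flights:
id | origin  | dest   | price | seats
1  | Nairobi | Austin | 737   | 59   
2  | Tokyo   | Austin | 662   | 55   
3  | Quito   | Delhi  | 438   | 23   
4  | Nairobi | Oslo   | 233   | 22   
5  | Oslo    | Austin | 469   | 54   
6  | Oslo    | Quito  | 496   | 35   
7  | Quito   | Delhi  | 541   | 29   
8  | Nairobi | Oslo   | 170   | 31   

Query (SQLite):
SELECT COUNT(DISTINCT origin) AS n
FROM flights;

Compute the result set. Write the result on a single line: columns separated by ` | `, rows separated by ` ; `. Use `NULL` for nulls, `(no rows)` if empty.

Count distinct non-NULL origin values.

4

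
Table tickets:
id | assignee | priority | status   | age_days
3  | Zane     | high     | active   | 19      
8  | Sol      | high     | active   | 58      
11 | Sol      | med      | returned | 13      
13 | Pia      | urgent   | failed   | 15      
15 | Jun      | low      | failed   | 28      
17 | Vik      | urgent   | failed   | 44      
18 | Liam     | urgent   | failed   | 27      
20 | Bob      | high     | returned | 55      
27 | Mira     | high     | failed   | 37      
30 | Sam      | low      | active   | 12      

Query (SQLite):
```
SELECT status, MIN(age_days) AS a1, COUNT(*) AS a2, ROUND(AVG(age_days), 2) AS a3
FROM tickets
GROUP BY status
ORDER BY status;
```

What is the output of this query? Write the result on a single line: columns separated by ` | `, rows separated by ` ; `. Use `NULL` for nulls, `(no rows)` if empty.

active | 12 | 3 | 29.67 ; failed | 15 | 5 | 30.2 ; returned | 13 | 2 | 34

Group tickets by status.
Per group compute: MIN(age_days), COUNT(*), ROUND(AVG(age_days), 2).
  active: ids {3, 8, 30} → MIN(age_days)=12, COUNT(*)=3, ROUND(AVG(age_days), 2)=29.67
  failed: ids {13, 15, 17, 18, 27} → MIN(age_days)=15, COUNT(*)=5, ROUND(AVG(age_days), 2)=30.2
  returned: ids {11, 20} → MIN(age_days)=13, COUNT(*)=2, ROUND(AVG(age_days), 2)=34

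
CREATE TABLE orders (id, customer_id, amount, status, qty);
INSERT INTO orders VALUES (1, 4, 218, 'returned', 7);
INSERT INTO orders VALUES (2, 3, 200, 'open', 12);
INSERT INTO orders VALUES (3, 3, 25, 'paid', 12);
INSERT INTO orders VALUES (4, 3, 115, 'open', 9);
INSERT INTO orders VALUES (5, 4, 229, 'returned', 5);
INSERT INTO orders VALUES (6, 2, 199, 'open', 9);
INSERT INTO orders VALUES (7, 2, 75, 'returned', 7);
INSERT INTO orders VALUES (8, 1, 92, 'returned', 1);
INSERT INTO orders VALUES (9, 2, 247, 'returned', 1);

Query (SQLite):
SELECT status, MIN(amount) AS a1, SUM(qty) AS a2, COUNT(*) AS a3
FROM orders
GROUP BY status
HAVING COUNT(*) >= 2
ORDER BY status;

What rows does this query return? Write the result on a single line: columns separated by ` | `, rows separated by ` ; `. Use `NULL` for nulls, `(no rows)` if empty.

Group orders by status.
Per group compute: MIN(amount), SUM(qty), COUNT(*).
HAVING: drop groups with fewer than 2 rows.
  open: ids {2, 4, 6} → MIN(amount)=115, SUM(qty)=30, COUNT(*)=3
  paid: ids {3} → MIN(amount)=25, SUM(qty)=12, COUNT(*)=1
  returned: ids {1, 5, 7, 8, 9} → MIN(amount)=75, SUM(qty)=21, COUNT(*)=5

open | 115 | 30 | 3 ; returned | 75 | 21 | 5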